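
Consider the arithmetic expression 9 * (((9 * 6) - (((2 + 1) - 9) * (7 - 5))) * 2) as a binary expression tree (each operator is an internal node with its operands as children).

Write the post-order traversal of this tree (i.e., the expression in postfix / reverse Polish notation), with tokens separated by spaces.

Post-order on an expression tree gives postfix notation: for each operator, emit left operand, right operand, then the operator.

9 9 6 * 2 1 + 9 - 7 5 - * - 2 * *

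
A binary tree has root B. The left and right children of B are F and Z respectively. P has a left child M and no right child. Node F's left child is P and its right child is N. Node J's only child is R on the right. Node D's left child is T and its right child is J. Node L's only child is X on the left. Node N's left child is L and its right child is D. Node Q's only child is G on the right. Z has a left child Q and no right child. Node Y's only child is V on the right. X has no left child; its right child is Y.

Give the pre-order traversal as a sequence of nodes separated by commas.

B, F, P, M, N, L, X, Y, V, D, T, J, R, Z, Q, G

Pre-order visits the node, then its left subtree, then its right subtree.
Visit B.
At B: go left to F.
  Visit F.
  At F: go left to P.
    Visit P.
    At P: go left to M.
      M is a leaf — visit M.
    At P: no right child.
  At F: go right to N.
    Visit N.
    At N: go left to L.
      Visit L.
      At L: go left to X.
        Visit X.
        At X: no left child.
        At X: go right to Y.
          Visit Y.
          At Y: no left child.
          At Y: go right to V.
            V is a leaf — visit V.
      At L: no right child.
    At N: go right to D.
      Visit D.
      At D: go left to T.
        T is a leaf — visit T.
      At D: go right to J.
        Visit J.
        At J: no left child.
        At J: go right to R.
          R is a leaf — visit R.
At B: go right to Z.
  Visit Z.
  At Z: go left to Q.
    Visit Q.
    At Q: no left child.
    At Q: go right to G.
      G is a leaf — visit G.
  At Z: no right child.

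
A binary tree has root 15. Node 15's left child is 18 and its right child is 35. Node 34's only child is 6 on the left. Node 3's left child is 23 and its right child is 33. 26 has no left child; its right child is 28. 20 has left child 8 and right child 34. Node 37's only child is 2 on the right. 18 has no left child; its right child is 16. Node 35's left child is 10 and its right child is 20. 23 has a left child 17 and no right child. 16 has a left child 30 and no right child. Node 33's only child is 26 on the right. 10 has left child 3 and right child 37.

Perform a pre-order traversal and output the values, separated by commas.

15, 18, 16, 30, 35, 10, 3, 23, 17, 33, 26, 28, 37, 2, 20, 8, 34, 6

Pre-order visits the node, then its left subtree, then its right subtree.
Visit 15.
At 15: go left to 18.
  Visit 18.
  At 18: no left child.
  At 18: go right to 16.
    Visit 16.
    At 16: go left to 30.
      30 is a leaf — visit 30.
    At 16: no right child.
At 15: go right to 35.
  Visit 35.
  At 35: go left to 10.
    Visit 10.
    At 10: go left to 3.
      Visit 3.
      At 3: go left to 23.
        Visit 23.
        At 23: go left to 17.
          17 is a leaf — visit 17.
        At 23: no right child.
      At 3: go right to 33.
        Visit 33.
        At 33: no left child.
        At 33: go right to 26.
          Visit 26.
          At 26: no left child.
          At 26: go right to 28.
            28 is a leaf — visit 28.
    At 10: go right to 37.
      Visit 37.
      At 37: no left child.
      At 37: go right to 2.
        2 is a leaf — visit 2.
  At 35: go right to 20.
    Visit 20.
    At 20: go left to 8.
      8 is a leaf — visit 8.
    At 20: go right to 34.
      Visit 34.
      At 34: go left to 6.
        6 is a leaf — visit 6.
      At 34: no right child.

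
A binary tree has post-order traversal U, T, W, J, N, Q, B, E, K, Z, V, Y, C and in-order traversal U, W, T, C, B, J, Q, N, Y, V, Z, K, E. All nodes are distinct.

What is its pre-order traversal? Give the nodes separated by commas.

The last element of post-order is the root; it splits in-order into left and right subtrees.
Root C: left subtree has 3 nodes {U, W, T}, right has 9 {B, J, Q, N, Y, V, Z, K, E}.
  Root W: left subtree has 1 node {U}, right has 1 {T}.
  Root Y: left subtree has 4 nodes {B, J, Q, N}, right has 4 {V, Z, K, E}.
    Root B: left subtree has 0 nodes { }, right has 3 {J, Q, N}.
      Root Q: left subtree has 1 node {J}, right has 1 {N}.
    Root V: left subtree has 0 nodes { }, right has 3 {Z, K, E}.
      Root Z: left subtree has 0 nodes { }, right has 2 {K, E}.
        Root K: left subtree has 0 nodes { }, right has 1 {E}.

C, W, U, T, Y, B, Q, J, N, V, Z, K, E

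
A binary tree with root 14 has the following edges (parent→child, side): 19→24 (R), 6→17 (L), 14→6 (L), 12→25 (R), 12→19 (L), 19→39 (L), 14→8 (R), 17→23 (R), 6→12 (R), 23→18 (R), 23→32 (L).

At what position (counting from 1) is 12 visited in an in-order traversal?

In-order visits the left subtree, then the node, then the right subtree.
At 14: go left to 6.
  At 6: go left to 17.
    At 17: no left child.
    Visit 17.
    At 17: go right to 23.
      At 23: go left to 32.
        32 is a leaf — visit 32.
      Visit 23.
      At 23: go right to 18.
        18 is a leaf — visit 18.
  Visit 6.
  At 6: go right to 12.
    At 12: go left to 19.
      At 19: go left to 39.
        39 is a leaf — visit 39.
      Visit 19.
      At 19: go right to 24.
        24 is a leaf — visit 24.
    Visit 12.
    At 12: go right to 25.
      25 is a leaf — visit 25.
Visit 14.
At 14: go right to 8.
  8 is a leaf — visit 8.
Full in-order sequence: 17, 32, 23, 18, 6, 39, 19, 24, 12, 25, 14, 8.

9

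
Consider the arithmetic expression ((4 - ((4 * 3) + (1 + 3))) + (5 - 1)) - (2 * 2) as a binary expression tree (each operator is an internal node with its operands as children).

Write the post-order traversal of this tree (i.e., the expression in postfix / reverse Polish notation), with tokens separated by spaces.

4 4 3 * 1 3 + + - 5 1 - + 2 2 * -

Post-order on an expression tree gives postfix notation: for each operator, emit left operand, right operand, then the operator.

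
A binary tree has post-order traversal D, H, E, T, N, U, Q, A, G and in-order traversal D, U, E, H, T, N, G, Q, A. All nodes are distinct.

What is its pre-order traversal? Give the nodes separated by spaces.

The last element of post-order is the root; it splits in-order into left and right subtrees.
Root G: left subtree has 6 nodes {D, U, E, H, T, N}, right has 2 {Q, A}.
  Root U: left subtree has 1 node {D}, right has 4 {E, H, T, N}.
    Root N: left subtree has 3 nodes {E, H, T}, right has 0 { }.
      Root T: left subtree has 2 nodes {E, H}, right has 0 { }.
        Root E: left subtree has 0 nodes { }, right has 1 {H}.
  Root A: left subtree has 1 node {Q}, right has 0 { }.

G U D N T E H A Q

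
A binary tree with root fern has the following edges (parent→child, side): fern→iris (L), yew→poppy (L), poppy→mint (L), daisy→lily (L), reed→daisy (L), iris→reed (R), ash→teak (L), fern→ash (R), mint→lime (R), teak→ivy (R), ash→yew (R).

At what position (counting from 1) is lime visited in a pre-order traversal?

12

Pre-order visits the node, then its left subtree, then its right subtree.
Visit fern.
At fern: go left to iris.
  Visit iris.
  At iris: no left child.
  At iris: go right to reed.
    Visit reed.
    At reed: go left to daisy.
      Visit daisy.
      At daisy: go left to lily.
        lily is a leaf — visit lily.
      At daisy: no right child.
    At reed: no right child.
At fern: go right to ash.
  Visit ash.
  At ash: go left to teak.
    Visit teak.
    At teak: no left child.
    At teak: go right to ivy.
      ivy is a leaf — visit ivy.
  At ash: go right to yew.
    Visit yew.
    At yew: go left to poppy.
      Visit poppy.
      At poppy: go left to mint.
        Visit mint.
        At mint: no left child.
        At mint: go right to lime.
          lime is a leaf — visit lime.
      At poppy: no right child.
    At yew: no right child.
Full pre-order sequence: fern, iris, reed, daisy, lily, ash, teak, ivy, yew, poppy, mint, lime.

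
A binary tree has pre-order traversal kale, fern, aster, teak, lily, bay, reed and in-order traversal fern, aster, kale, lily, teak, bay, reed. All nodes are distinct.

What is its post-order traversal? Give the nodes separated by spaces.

aster fern lily reed bay teak kale

The first element of pre-order is the root; it splits in-order into left and right subtrees.
Root kale: left subtree has 2 nodes {fern, aster}, right has 4 {lily, teak, bay, reed}.
  Root fern: left subtree has 0 nodes { }, right has 1 {aster}.
  Root teak: left subtree has 1 node {lily}, right has 2 {bay, reed}.
    Root bay: left subtree has 0 nodes { }, right has 1 {reed}.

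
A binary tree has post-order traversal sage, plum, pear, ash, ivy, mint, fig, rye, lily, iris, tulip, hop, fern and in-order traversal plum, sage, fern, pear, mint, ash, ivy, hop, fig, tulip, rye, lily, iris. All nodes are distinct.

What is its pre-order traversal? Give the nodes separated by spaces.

The last element of post-order is the root; it splits in-order into left and right subtrees.
Root fern: left subtree has 2 nodes {plum, sage}, right has 10 {pear, mint, ash, ivy, hop, fig, tulip, rye, lily, iris}.
  Root plum: left subtree has 0 nodes { }, right has 1 {sage}.
  Root hop: left subtree has 4 nodes {pear, mint, ash, ivy}, right has 5 {fig, tulip, rye, lily, iris}.
    Root mint: left subtree has 1 node {pear}, right has 2 {ash, ivy}.
      Root ivy: left subtree has 1 node {ash}, right has 0 { }.
    Root tulip: left subtree has 1 node {fig}, right has 3 {rye, lily, iris}.
      Root iris: left subtree has 2 nodes {rye, lily}, right has 0 { }.
        Root lily: left subtree has 1 node {rye}, right has 0 { }.

fern plum sage hop mint pear ivy ash tulip fig iris lily rye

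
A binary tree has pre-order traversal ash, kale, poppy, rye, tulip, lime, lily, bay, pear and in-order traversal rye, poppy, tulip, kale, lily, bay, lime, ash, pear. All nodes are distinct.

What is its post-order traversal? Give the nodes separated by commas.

The first element of pre-order is the root; it splits in-order into left and right subtrees.
Root ash: left subtree has 7 nodes {rye, poppy, tulip, kale, lily, bay, lime}, right has 1 {pear}.
  Root kale: left subtree has 3 nodes {rye, poppy, tulip}, right has 3 {lily, bay, lime}.
    Root poppy: left subtree has 1 node {rye}, right has 1 {tulip}.
    Root lime: left subtree has 2 nodes {lily, bay}, right has 0 { }.
      Root lily: left subtree has 0 nodes { }, right has 1 {bay}.

rye, tulip, poppy, bay, lily, lime, kale, pear, ash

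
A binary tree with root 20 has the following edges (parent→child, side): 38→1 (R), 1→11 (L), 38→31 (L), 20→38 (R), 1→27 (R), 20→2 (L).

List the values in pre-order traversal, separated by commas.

Pre-order visits the node, then its left subtree, then its right subtree.
Visit 20.
At 20: go left to 2.
  2 is a leaf — visit 2.
At 20: go right to 38.
  Visit 38.
  At 38: go left to 31.
    31 is a leaf — visit 31.
  At 38: go right to 1.
    Visit 1.
    At 1: go left to 11.
      11 is a leaf — visit 11.
    At 1: go right to 27.
      27 is a leaf — visit 27.

20, 2, 38, 31, 1, 11, 27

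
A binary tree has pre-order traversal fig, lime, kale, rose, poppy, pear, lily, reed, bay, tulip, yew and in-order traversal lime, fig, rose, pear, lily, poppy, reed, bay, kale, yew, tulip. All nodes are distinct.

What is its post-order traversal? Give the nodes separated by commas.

The first element of pre-order is the root; it splits in-order into left and right subtrees.
Root fig: left subtree has 1 node {lime}, right has 9 {rose, pear, lily, poppy, reed, bay, kale, yew, tulip}.
  Root kale: left subtree has 6 nodes {rose, pear, lily, poppy, reed, bay}, right has 2 {yew, tulip}.
    Root rose: left subtree has 0 nodes { }, right has 5 {pear, lily, poppy, reed, bay}.
      Root poppy: left subtree has 2 nodes {pear, lily}, right has 2 {reed, bay}.
        Root pear: left subtree has 0 nodes { }, right has 1 {lily}.
        Root reed: left subtree has 0 nodes { }, right has 1 {bay}.
    Root tulip: left subtree has 1 node {yew}, right has 0 { }.

lime, lily, pear, bay, reed, poppy, rose, yew, tulip, kale, fig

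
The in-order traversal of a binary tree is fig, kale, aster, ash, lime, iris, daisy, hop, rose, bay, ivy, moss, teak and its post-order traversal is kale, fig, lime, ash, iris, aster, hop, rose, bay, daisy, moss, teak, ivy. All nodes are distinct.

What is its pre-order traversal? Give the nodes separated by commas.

The last element of post-order is the root; it splits in-order into left and right subtrees.
Root ivy: left subtree has 10 nodes {fig, kale, aster, ash, lime, iris, daisy, hop, rose, bay}, right has 2 {moss, teak}.
  Root daisy: left subtree has 6 nodes {fig, kale, aster, ash, lime, iris}, right has 3 {hop, rose, bay}.
    Root aster: left subtree has 2 nodes {fig, kale}, right has 3 {ash, lime, iris}.
      Root fig: left subtree has 0 nodes { }, right has 1 {kale}.
      Root iris: left subtree has 2 nodes {ash, lime}, right has 0 { }.
        Root ash: left subtree has 0 nodes { }, right has 1 {lime}.
    Root bay: left subtree has 2 nodes {hop, rose}, right has 0 { }.
      Root rose: left subtree has 1 node {hop}, right has 0 { }.
  Root teak: left subtree has 1 node {moss}, right has 0 { }.

ivy, daisy, aster, fig, kale, iris, ash, lime, bay, rose, hop, teak, moss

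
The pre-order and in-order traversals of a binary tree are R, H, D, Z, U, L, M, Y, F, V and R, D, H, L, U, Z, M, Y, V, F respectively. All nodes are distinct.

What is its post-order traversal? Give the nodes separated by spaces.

D L U V F Y M Z H R

The first element of pre-order is the root; it splits in-order into left and right subtrees.
Root R: left subtree has 0 nodes { }, right has 9 {D, H, L, U, Z, M, Y, V, F}.
  Root H: left subtree has 1 node {D}, right has 7 {L, U, Z, M, Y, V, F}.
    Root Z: left subtree has 2 nodes {L, U}, right has 4 {M, Y, V, F}.
      Root U: left subtree has 1 node {L}, right has 0 { }.
      Root M: left subtree has 0 nodes { }, right has 3 {Y, V, F}.
        Root Y: left subtree has 0 nodes { }, right has 2 {V, F}.
          Root F: left subtree has 1 node {V}, right has 0 { }.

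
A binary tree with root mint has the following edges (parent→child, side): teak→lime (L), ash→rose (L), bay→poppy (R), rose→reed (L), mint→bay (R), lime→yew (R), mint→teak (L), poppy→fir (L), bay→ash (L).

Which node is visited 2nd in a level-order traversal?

Level-order visits nodes level by level from the root, left to right within each level.
Level 0: mint
Level 1: teak, bay
Level 2: lime, ash, poppy
Level 3: yew, rose, fir
Level 4: reed
Full level-order sequence: mint, teak, bay, lime, ash, poppy, yew, rose, fir, reed.

teak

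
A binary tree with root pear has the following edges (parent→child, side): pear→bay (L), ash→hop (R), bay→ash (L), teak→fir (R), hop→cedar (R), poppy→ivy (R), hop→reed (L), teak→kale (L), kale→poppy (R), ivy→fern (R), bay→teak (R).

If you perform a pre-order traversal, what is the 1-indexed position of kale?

8

Pre-order visits the node, then its left subtree, then its right subtree.
Visit pear.
At pear: go left to bay.
  Visit bay.
  At bay: go left to ash.
    Visit ash.
    At ash: no left child.
    At ash: go right to hop.
      Visit hop.
      At hop: go left to reed.
        reed is a leaf — visit reed.
      At hop: go right to cedar.
        cedar is a leaf — visit cedar.
  At bay: go right to teak.
    Visit teak.
    At teak: go left to kale.
      Visit kale.
      At kale: no left child.
      At kale: go right to poppy.
        Visit poppy.
        At poppy: no left child.
        At poppy: go right to ivy.
          Visit ivy.
          At ivy: no left child.
          At ivy: go right to fern.
            fern is a leaf — visit fern.
    At teak: go right to fir.
      fir is a leaf — visit fir.
At pear: no right child.
Full pre-order sequence: pear, bay, ash, hop, reed, cedar, teak, kale, poppy, ivy, fern, fir.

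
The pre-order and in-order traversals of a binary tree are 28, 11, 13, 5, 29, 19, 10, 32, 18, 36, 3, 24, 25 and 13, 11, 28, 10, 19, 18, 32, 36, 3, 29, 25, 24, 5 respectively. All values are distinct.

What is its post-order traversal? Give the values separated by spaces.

13 11 10 18 3 36 32 19 25 24 29 5 28

The first element of pre-order is the root; it splits in-order into left and right subtrees.
Root 28: left subtree has 2 nodes {13, 11}, right has 10 {10, 19, 18, 32, 36, 3, 29, 25, 24, 5}.
  Root 11: left subtree has 1 node {13}, right has 0 { }.
  Root 5: left subtree has 9 nodes {10, 19, 18, 32, 36, 3, 29, 25, 24}, right has 0 { }.
    Root 29: left subtree has 6 nodes {10, 19, 18, 32, 36, 3}, right has 2 {25, 24}.
      Root 19: left subtree has 1 node {10}, right has 4 {18, 32, 36, 3}.
        Root 32: left subtree has 1 node {18}, right has 2 {36, 3}.
          Root 36: left subtree has 0 nodes { }, right has 1 {3}.
      Root 24: left subtree has 1 node {25}, right has 0 { }.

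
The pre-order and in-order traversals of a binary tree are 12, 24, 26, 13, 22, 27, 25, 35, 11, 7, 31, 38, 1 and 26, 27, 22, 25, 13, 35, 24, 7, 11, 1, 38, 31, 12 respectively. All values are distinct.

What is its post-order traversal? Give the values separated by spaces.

27 25 22 35 13 26 7 1 38 31 11 24 12

The first element of pre-order is the root; it splits in-order into left and right subtrees.
Root 12: left subtree has 12 nodes {26, 27, 22, 25, 13, 35, 24, 7, 11, 1, 38, 31}, right has 0 { }.
  Root 24: left subtree has 6 nodes {26, 27, 22, 25, 13, 35}, right has 5 {7, 11, 1, 38, 31}.
    Root 26: left subtree has 0 nodes { }, right has 5 {27, 22, 25, 13, 35}.
      Root 13: left subtree has 3 nodes {27, 22, 25}, right has 1 {35}.
        Root 22: left subtree has 1 node {27}, right has 1 {25}.
    Root 11: left subtree has 1 node {7}, right has 3 {1, 38, 31}.
      Root 31: left subtree has 2 nodes {1, 38}, right has 0 { }.
        Root 38: left subtree has 1 node {1}, right has 0 { }.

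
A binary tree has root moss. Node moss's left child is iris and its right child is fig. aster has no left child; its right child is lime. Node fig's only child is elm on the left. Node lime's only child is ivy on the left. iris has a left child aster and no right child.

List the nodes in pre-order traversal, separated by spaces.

moss iris aster lime ivy fig elm

Pre-order visits the node, then its left subtree, then its right subtree.
Visit moss.
At moss: go left to iris.
  Visit iris.
  At iris: go left to aster.
    Visit aster.
    At aster: no left child.
    At aster: go right to lime.
      Visit lime.
      At lime: go left to ivy.
        ivy is a leaf — visit ivy.
      At lime: no right child.
  At iris: no right child.
At moss: go right to fig.
  Visit fig.
  At fig: go left to elm.
    elm is a leaf — visit elm.
  At fig: no right child.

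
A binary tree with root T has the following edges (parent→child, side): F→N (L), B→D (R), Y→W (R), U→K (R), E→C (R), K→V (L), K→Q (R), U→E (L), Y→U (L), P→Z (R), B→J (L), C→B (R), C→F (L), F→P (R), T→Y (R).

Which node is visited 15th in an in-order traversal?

Y

In-order visits the left subtree, then the node, then the right subtree.
At T: no left child.
Visit T.
At T: go right to Y.
  At Y: go left to U.
    At U: go left to E.
      At E: no left child.
      Visit E.
      At E: go right to C.
        At C: go left to F.
          At F: go left to N.
            N is a leaf — visit N.
          Visit F.
          At F: go right to P.
            At P: no left child.
            Visit P.
            At P: go right to Z.
              Z is a leaf — visit Z.
        Visit C.
        At C: go right to B.
          At B: go left to J.
            J is a leaf — visit J.
          Visit B.
          At B: go right to D.
            D is a leaf — visit D.
    Visit U.
    At U: go right to K.
      At K: go left to V.
        V is a leaf — visit V.
      Visit K.
      At K: go right to Q.
        Q is a leaf — visit Q.
  Visit Y.
  At Y: go right to W.
    W is a leaf — visit W.
Full in-order sequence: T, E, N, F, P, Z, C, J, B, D, U, V, K, Q, Y, W.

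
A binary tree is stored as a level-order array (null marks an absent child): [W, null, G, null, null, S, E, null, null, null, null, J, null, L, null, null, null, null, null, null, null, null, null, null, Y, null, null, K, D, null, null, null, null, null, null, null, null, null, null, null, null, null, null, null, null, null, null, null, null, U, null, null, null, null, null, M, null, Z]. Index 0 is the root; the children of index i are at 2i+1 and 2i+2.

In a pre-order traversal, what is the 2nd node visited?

Pre-order visits the node, then its left subtree, then its right subtree.
Visit W.
At W: no left child.
At W: go right to G.
  Visit G.
  At G: go left to S.
    Visit S.
    At S: go left to J.
      Visit J.
      At J: no left child.
      At J: go right to Y.
        Visit Y.
        At Y: go left to U.
          U is a leaf — visit U.
        At Y: no right child.
    At S: no right child.
  At G: go right to E.
    Visit E.
    At E: go left to L.
      Visit L.
      At L: go left to K.
        Visit K.
        At K: go left to M.
          M is a leaf — visit M.
        At K: no right child.
      At L: go right to D.
        Visit D.
        At D: go left to Z.
          Z is a leaf — visit Z.
        At D: no right child.
    At E: no right child.
Full pre-order sequence: W, G, S, J, Y, U, E, L, K, M, D, Z.

G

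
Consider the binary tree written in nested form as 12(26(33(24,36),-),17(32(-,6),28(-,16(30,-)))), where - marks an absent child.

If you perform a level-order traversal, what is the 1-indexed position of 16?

10

Level-order visits nodes level by level from the root, left to right within each level.
Level 0: 12
Level 1: 26, 17
Level 2: 33, 32, 28
Level 3: 24, 36, 6, 16
Level 4: 30
Full level-order sequence: 12, 26, 17, 33, 32, 28, 24, 36, 6, 16, 30.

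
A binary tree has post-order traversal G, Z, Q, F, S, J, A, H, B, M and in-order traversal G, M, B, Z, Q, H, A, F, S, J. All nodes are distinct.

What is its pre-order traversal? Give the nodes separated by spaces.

The last element of post-order is the root; it splits in-order into left and right subtrees.
Root M: left subtree has 1 node {G}, right has 8 {B, Z, Q, H, A, F, S, J}.
  Root B: left subtree has 0 nodes { }, right has 7 {Z, Q, H, A, F, S, J}.
    Root H: left subtree has 2 nodes {Z, Q}, right has 4 {A, F, S, J}.
      Root Q: left subtree has 1 node {Z}, right has 0 { }.
      Root A: left subtree has 0 nodes { }, right has 3 {F, S, J}.
        Root J: left subtree has 2 nodes {F, S}, right has 0 { }.
          Root S: left subtree has 1 node {F}, right has 0 { }.

M G B H Q Z A J S F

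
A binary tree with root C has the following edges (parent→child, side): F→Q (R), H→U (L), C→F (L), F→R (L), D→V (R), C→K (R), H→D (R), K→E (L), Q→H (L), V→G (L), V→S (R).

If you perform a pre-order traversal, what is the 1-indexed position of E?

12

Pre-order visits the node, then its left subtree, then its right subtree.
Visit C.
At C: go left to F.
  Visit F.
  At F: go left to R.
    R is a leaf — visit R.
  At F: go right to Q.
    Visit Q.
    At Q: go left to H.
      Visit H.
      At H: go left to U.
        U is a leaf — visit U.
      At H: go right to D.
        Visit D.
        At D: no left child.
        At D: go right to V.
          Visit V.
          At V: go left to G.
            G is a leaf — visit G.
          At V: go right to S.
            S is a leaf — visit S.
    At Q: no right child.
At C: go right to K.
  Visit K.
  At K: go left to E.
    E is a leaf — visit E.
  At K: no right child.
Full pre-order sequence: C, F, R, Q, H, U, D, V, G, S, K, E.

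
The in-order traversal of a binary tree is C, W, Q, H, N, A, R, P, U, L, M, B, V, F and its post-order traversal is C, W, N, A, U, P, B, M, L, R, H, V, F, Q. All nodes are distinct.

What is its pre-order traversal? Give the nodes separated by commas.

The last element of post-order is the root; it splits in-order into left and right subtrees.
Root Q: left subtree has 2 nodes {C, W}, right has 11 {H, N, A, R, P, U, L, M, B, V, F}.
  Root W: left subtree has 1 node {C}, right has 0 { }.
  Root F: left subtree has 10 nodes {H, N, A, R, P, U, L, M, B, V}, right has 0 { }.
    Root V: left subtree has 9 nodes {H, N, A, R, P, U, L, M, B}, right has 0 { }.
      Root H: left subtree has 0 nodes { }, right has 8 {N, A, R, P, U, L, M, B}.
        Root R: left subtree has 2 nodes {N, A}, right has 5 {P, U, L, M, B}.
          Root A: left subtree has 1 node {N}, right has 0 { }.
          Root L: left subtree has 2 nodes {P, U}, right has 2 {M, B}.
            Root P: left subtree has 0 nodes { }, right has 1 {U}.
            Root M: left subtree has 0 nodes { }, right has 1 {B}.

Q, W, C, F, V, H, R, A, N, L, P, U, M, B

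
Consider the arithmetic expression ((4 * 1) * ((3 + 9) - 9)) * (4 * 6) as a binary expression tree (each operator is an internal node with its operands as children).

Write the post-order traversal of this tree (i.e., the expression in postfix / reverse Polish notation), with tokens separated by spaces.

4 1 * 3 9 + 9 - * 4 6 * *

Post-order on an expression tree gives postfix notation: for each operator, emit left operand, right operand, then the operator.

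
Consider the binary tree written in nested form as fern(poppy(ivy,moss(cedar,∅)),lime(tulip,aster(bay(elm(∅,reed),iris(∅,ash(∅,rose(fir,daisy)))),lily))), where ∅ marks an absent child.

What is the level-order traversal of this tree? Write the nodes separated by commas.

fern, poppy, lime, ivy, moss, tulip, aster, cedar, bay, lily, elm, iris, reed, ash, rose, fir, daisy

Level-order visits nodes level by level from the root, left to right within each level.
Level 0: fern
Level 1: poppy, lime
Level 2: ivy, moss, tulip, aster
Level 3: cedar, bay, lily
Level 4: elm, iris
Level 5: reed, ash
Level 6: rose
Level 7: fir, daisy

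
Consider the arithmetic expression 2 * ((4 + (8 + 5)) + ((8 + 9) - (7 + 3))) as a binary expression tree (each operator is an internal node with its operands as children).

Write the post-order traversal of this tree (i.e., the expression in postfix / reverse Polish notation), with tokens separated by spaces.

Post-order on an expression tree gives postfix notation: for each operator, emit left operand, right operand, then the operator.

2 4 8 5 + + 8 9 + 7 3 + - + *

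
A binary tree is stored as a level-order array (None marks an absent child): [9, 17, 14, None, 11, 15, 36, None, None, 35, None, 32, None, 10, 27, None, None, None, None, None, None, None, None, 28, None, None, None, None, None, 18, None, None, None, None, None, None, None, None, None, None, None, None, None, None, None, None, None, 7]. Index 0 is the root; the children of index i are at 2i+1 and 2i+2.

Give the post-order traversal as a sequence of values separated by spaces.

35 11 17 7 28 32 15 10 18 27 36 14 9

Post-order visits the left subtree, then the right subtree, then the node.
At 9: go left to 17.
  At 17: no left child.
  At 17: go right to 11.
    At 11: go left to 35.
      35 is a leaf — visit 35.
    At 11: no right child.
    Visit 11.
  Visit 17.
At 9: go right to 14.
  At 14: go left to 15.
    At 15: go left to 32.
      At 32: go left to 28.
        At 28: go left to 7.
          7 is a leaf — visit 7.
        At 28: no right child.
        Visit 28.
      At 32: no right child.
      Visit 32.
    At 15: no right child.
    Visit 15.
  At 14: go right to 36.
    At 36: go left to 10.
      10 is a leaf — visit 10.
    At 36: go right to 27.
      At 27: go left to 18.
        18 is a leaf — visit 18.
      At 27: no right child.
      Visit 27.
    Visit 36.
  Visit 14.
Visit 9.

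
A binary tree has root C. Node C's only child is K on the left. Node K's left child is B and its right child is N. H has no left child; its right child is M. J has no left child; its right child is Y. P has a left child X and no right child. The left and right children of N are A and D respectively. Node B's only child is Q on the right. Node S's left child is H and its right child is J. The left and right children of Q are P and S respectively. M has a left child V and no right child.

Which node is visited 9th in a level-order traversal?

Level-order visits nodes level by level from the root, left to right within each level.
Level 0: C
Level 1: K
Level 2: B, N
Level 3: Q, A, D
Level 4: P, S
Level 5: X, H, J
Level 6: M, Y
Level 7: V
Full level-order sequence: C, K, B, N, Q, A, D, P, S, X, H, J, M, Y, V.

S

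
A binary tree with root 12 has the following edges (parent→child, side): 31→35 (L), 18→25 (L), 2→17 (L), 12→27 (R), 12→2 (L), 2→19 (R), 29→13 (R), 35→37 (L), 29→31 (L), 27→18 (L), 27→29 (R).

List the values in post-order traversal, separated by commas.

17, 19, 2, 25, 18, 37, 35, 31, 13, 29, 27, 12

Post-order visits the left subtree, then the right subtree, then the node.
At 12: go left to 2.
  At 2: go left to 17.
    17 is a leaf — visit 17.
  At 2: go right to 19.
    19 is a leaf — visit 19.
  Visit 2.
At 12: go right to 27.
  At 27: go left to 18.
    At 18: go left to 25.
      25 is a leaf — visit 25.
    At 18: no right child.
    Visit 18.
  At 27: go right to 29.
    At 29: go left to 31.
      At 31: go left to 35.
        At 35: go left to 37.
          37 is a leaf — visit 37.
        At 35: no right child.
        Visit 35.
      At 31: no right child.
      Visit 31.
    At 29: go right to 13.
      13 is a leaf — visit 13.
    Visit 29.
  Visit 27.
Visit 12.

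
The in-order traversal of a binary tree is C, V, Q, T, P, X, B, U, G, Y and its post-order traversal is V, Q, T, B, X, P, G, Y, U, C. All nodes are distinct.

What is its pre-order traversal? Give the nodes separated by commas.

The last element of post-order is the root; it splits in-order into left and right subtrees.
Root C: left subtree has 0 nodes { }, right has 9 {V, Q, T, P, X, B, U, G, Y}.
  Root U: left subtree has 6 nodes {V, Q, T, P, X, B}, right has 2 {G, Y}.
    Root P: left subtree has 3 nodes {V, Q, T}, right has 2 {X, B}.
      Root T: left subtree has 2 nodes {V, Q}, right has 0 { }.
        Root Q: left subtree has 1 node {V}, right has 0 { }.
      Root X: left subtree has 0 nodes { }, right has 1 {B}.
    Root Y: left subtree has 1 node {G}, right has 0 { }.

C, U, P, T, Q, V, X, B, Y, G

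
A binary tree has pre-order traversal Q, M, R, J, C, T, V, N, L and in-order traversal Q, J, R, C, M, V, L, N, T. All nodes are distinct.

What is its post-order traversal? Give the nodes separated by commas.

The first element of pre-order is the root; it splits in-order into left and right subtrees.
Root Q: left subtree has 0 nodes { }, right has 8 {J, R, C, M, V, L, N, T}.
  Root M: left subtree has 3 nodes {J, R, C}, right has 4 {V, L, N, T}.
    Root R: left subtree has 1 node {J}, right has 1 {C}.
    Root T: left subtree has 3 nodes {V, L, N}, right has 0 { }.
      Root V: left subtree has 0 nodes { }, right has 2 {L, N}.
        Root N: left subtree has 1 node {L}, right has 0 { }.

J, C, R, L, N, V, T, M, Q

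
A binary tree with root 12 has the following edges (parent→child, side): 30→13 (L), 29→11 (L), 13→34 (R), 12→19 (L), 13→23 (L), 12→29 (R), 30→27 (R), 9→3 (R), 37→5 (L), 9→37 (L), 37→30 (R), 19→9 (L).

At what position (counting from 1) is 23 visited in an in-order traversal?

In-order visits the left subtree, then the node, then the right subtree.
At 12: go left to 19.
  At 19: go left to 9.
    At 9: go left to 37.
      At 37: go left to 5.
        5 is a leaf — visit 5.
      Visit 37.
      At 37: go right to 30.
        At 30: go left to 13.
          At 13: go left to 23.
            23 is a leaf — visit 23.
          Visit 13.
          At 13: go right to 34.
            34 is a leaf — visit 34.
        Visit 30.
        At 30: go right to 27.
          27 is a leaf — visit 27.
    Visit 9.
    At 9: go right to 3.
      3 is a leaf — visit 3.
  Visit 19.
  At 19: no right child.
Visit 12.
At 12: go right to 29.
  At 29: go left to 11.
    11 is a leaf — visit 11.
  Visit 29.
  At 29: no right child.
Full in-order sequence: 5, 37, 23, 13, 34, 30, 27, 9, 3, 19, 12, 11, 29.

3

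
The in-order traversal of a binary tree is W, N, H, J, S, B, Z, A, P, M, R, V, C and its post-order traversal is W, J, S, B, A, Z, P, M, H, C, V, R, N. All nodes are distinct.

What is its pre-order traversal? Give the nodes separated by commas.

N, W, R, H, M, P, Z, B, S, J, A, V, C

The last element of post-order is the root; it splits in-order into left and right subtrees.
Root N: left subtree has 1 node {W}, right has 11 {H, J, S, B, Z, A, P, M, R, V, C}.
  Root R: left subtree has 8 nodes {H, J, S, B, Z, A, P, M}, right has 2 {V, C}.
    Root H: left subtree has 0 nodes { }, right has 7 {J, S, B, Z, A, P, M}.
      Root M: left subtree has 6 nodes {J, S, B, Z, A, P}, right has 0 { }.
        Root P: left subtree has 5 nodes {J, S, B, Z, A}, right has 0 { }.
          Root Z: left subtree has 3 nodes {J, S, B}, right has 1 {A}.
            Root B: left subtree has 2 nodes {J, S}, right has 0 { }.
              Root S: left subtree has 1 node {J}, right has 0 { }.
    Root V: left subtree has 0 nodes { }, right has 1 {C}.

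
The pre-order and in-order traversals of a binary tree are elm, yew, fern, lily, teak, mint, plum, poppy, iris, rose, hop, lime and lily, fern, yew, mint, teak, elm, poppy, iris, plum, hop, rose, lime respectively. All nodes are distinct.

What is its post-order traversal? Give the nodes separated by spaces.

lily fern mint teak yew iris poppy hop lime rose plum elm

The first element of pre-order is the root; it splits in-order into left and right subtrees.
Root elm: left subtree has 5 nodes {lily, fern, yew, mint, teak}, right has 6 {poppy, iris, plum, hop, rose, lime}.
  Root yew: left subtree has 2 nodes {lily, fern}, right has 2 {mint, teak}.
    Root fern: left subtree has 1 node {lily}, right has 0 { }.
    Root teak: left subtree has 1 node {mint}, right has 0 { }.
  Root plum: left subtree has 2 nodes {poppy, iris}, right has 3 {hop, rose, lime}.
    Root poppy: left subtree has 0 nodes { }, right has 1 {iris}.
    Root rose: left subtree has 1 node {hop}, right has 1 {lime}.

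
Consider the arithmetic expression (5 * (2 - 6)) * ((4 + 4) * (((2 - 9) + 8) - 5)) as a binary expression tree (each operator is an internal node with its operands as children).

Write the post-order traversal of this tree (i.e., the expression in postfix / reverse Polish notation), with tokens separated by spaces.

5 2 6 - * 4 4 + 2 9 - 8 + 5 - * *

Post-order on an expression tree gives postfix notation: for each operator, emit left operand, right operand, then the operator.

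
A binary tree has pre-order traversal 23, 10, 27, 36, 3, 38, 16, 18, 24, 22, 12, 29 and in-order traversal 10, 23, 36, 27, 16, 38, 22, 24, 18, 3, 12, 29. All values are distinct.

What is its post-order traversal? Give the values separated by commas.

10, 36, 16, 22, 24, 18, 38, 29, 12, 3, 27, 23

The first element of pre-order is the root; it splits in-order into left and right subtrees.
Root 23: left subtree has 1 node {10}, right has 10 {36, 27, 16, 38, 22, 24, 18, 3, 12, 29}.
  Root 27: left subtree has 1 node {36}, right has 8 {16, 38, 22, 24, 18, 3, 12, 29}.
    Root 3: left subtree has 5 nodes {16, 38, 22, 24, 18}, right has 2 {12, 29}.
      Root 38: left subtree has 1 node {16}, right has 3 {22, 24, 18}.
        Root 18: left subtree has 2 nodes {22, 24}, right has 0 { }.
          Root 24: left subtree has 1 node {22}, right has 0 { }.
      Root 12: left subtree has 0 nodes { }, right has 1 {29}.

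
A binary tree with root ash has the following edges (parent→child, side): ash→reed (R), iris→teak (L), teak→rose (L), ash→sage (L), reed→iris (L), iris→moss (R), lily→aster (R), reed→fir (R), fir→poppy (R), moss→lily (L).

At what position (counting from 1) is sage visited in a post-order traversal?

Post-order visits the left subtree, then the right subtree, then the node.
At ash: go left to sage.
  sage is a leaf — visit sage.
At ash: go right to reed.
  At reed: go left to iris.
    At iris: go left to teak.
      At teak: go left to rose.
        rose is a leaf — visit rose.
      At teak: no right child.
      Visit teak.
    At iris: go right to moss.
      At moss: go left to lily.
        At lily: no left child.
        At lily: go right to aster.
          aster is a leaf — visit aster.
        Visit lily.
      At moss: no right child.
      Visit moss.
    Visit iris.
  At reed: go right to fir.
    At fir: no left child.
    At fir: go right to poppy.
      poppy is a leaf — visit poppy.
    Visit fir.
  Visit reed.
Visit ash.
Full post-order sequence: sage, rose, teak, aster, lily, moss, iris, poppy, fir, reed, ash.

1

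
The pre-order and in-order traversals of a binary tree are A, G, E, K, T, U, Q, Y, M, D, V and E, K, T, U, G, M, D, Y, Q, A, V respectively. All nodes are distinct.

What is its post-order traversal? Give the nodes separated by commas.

U, T, K, E, D, M, Y, Q, G, V, A

The first element of pre-order is the root; it splits in-order into left and right subtrees.
Root A: left subtree has 9 nodes {E, K, T, U, G, M, D, Y, Q}, right has 1 {V}.
  Root G: left subtree has 4 nodes {E, K, T, U}, right has 4 {M, D, Y, Q}.
    Root E: left subtree has 0 nodes { }, right has 3 {K, T, U}.
      Root K: left subtree has 0 nodes { }, right has 2 {T, U}.
        Root T: left subtree has 0 nodes { }, right has 1 {U}.
    Root Q: left subtree has 3 nodes {M, D, Y}, right has 0 { }.
      Root Y: left subtree has 2 nodes {M, D}, right has 0 { }.
        Root M: left subtree has 0 nodes { }, right has 1 {D}.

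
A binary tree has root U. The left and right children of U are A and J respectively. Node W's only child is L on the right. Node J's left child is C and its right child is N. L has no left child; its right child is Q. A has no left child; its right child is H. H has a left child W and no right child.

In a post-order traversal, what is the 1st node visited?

Q

Post-order visits the left subtree, then the right subtree, then the node.
At U: go left to A.
  At A: no left child.
  At A: go right to H.
    At H: go left to W.
      At W: no left child.
      At W: go right to L.
        At L: no left child.
        At L: go right to Q.
          Q is a leaf — visit Q.
        Visit L.
      Visit W.
    At H: no right child.
    Visit H.
  Visit A.
At U: go right to J.
  At J: go left to C.
    C is a leaf — visit C.
  At J: go right to N.
    N is a leaf — visit N.
  Visit J.
Visit U.
Full post-order sequence: Q, L, W, H, A, C, N, J, U.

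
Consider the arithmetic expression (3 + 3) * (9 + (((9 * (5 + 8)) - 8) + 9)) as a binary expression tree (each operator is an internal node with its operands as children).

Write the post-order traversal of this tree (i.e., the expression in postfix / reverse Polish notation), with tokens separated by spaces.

3 3 + 9 9 5 8 + * 8 - 9 + + *

Post-order on an expression tree gives postfix notation: for each operator, emit left operand, right operand, then the operator.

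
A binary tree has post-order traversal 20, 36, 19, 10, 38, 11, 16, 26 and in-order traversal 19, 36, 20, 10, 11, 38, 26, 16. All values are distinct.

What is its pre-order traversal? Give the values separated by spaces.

26 11 10 19 36 20 38 16

The last element of post-order is the root; it splits in-order into left and right subtrees.
Root 26: left subtree has 6 nodes {19, 36, 20, 10, 11, 38}, right has 1 {16}.
  Root 11: left subtree has 4 nodes {19, 36, 20, 10}, right has 1 {38}.
    Root 10: left subtree has 3 nodes {19, 36, 20}, right has 0 { }.
      Root 19: left subtree has 0 nodes { }, right has 2 {36, 20}.
        Root 36: left subtree has 0 nodes { }, right has 1 {20}.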